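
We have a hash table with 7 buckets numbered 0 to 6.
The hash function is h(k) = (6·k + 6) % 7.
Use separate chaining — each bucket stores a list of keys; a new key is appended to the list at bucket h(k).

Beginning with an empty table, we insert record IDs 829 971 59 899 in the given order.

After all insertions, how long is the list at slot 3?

Insert 829: h=3, bucket 3 empty -> new chain.
Insert 971: h=1, bucket 1 empty -> new chain.
Insert 59: h=3, bucket 3 nonempty -> append to chain.
Insert 899: h=3, bucket 3 nonempty -> append to chain.
Final buckets:
0: _
1: 971
2: _
3: 829 -> 59 -> 899
4: _
5: _
6: _

3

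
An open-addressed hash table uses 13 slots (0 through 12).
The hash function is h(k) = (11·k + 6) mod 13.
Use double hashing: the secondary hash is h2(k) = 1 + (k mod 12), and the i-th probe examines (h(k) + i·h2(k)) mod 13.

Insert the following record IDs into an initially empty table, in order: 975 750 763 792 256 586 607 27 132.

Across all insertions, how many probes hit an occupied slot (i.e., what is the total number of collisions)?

9

975 hashes to 6; slot 6 is free -> place at 6.
750 hashes to 1; slot 1 is free -> place at 1.
763 hashes to 1, h2=8; 1 taken -> place at 9.
792 hashes to 8; slot 8 is free -> place at 8.
256 hashes to 1, h2=5; 1,6 taken -> place at 11.
586 hashes to 4; slot 4 is free -> place at 4.
607 hashes to 1, h2=8; 1,9,4 taken -> place at 12.
27 hashes to 4, h2=4; 4,8,12 taken -> place at 3.
132 hashes to 2; slot 2 is free -> place at 2.
Table: [., 750, 132, 27, 586, ., 975, ., 792, 763, ., 256, 607]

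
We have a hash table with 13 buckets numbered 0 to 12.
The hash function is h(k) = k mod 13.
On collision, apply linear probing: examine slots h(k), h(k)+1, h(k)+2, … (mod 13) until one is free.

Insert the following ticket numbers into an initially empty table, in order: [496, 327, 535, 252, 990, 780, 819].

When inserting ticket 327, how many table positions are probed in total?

Insert 496: h=2, slot 2 empty => index 2.
Insert 327: h=2, slot 2 occupied => index 3.
Insert 535: h=2, slots 2,3 occupied => index 4.
Insert 252: h=5, slot 5 empty => index 5.
Insert 990: h=2, slots 2,3,4,5 occupied => index 6.
Insert 780: h=0, slot 0 empty => index 0.
Insert 819: h=0, slot 0 occupied => index 1.
Table: [780, 819, 496, 327, 535, 252, 990, _, _, _, _, _, _]

2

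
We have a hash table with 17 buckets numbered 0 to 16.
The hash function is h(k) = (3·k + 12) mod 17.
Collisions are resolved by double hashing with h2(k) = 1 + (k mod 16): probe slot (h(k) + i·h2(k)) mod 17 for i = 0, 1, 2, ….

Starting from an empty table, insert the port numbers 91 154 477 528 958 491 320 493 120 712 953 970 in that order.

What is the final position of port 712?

8

91: h=13 -> slot 13
154: h=15 -> slot 15
477: h=15, h2=14, probe 15,12 -> slot 12
528: h=15, h2=1, probe 15,16 -> slot 16
958: h=13, h2=15, probe 13,11 -> slot 11
491: h=6 -> slot 6
320: h=3 -> slot 3
493: h=12, h2=14, probe 12,9 -> slot 9
120: h=15, h2=9, probe 15,7 -> slot 7
712: h=6, h2=9, probe 6,15,7,16,8 -> slot 8
953: h=15, h2=10, probe 15,8,1 -> slot 1
970: h=15, h2=11, probe 15,9,3,14 -> slot 14
Table: [., 953, ., 320, ., ., 491, 120, 712, 493, ., 958, 477, 91, 970, 154, 528]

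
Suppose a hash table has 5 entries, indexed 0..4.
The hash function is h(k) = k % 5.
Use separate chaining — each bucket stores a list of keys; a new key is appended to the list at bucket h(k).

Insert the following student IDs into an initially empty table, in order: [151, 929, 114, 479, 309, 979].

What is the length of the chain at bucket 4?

5

Insert 151: h=1, bucket 1 empty → new chain.
Insert 929: h=4, bucket 4 empty → new chain.
Insert 114: h=4, bucket 4 nonempty → append to chain.
Insert 479: h=4, bucket 4 nonempty → append to chain.
Insert 309: h=4, bucket 4 nonempty → append to chain.
Insert 979: h=4, bucket 4 nonempty → append to chain.
Final buckets:
0: -
1: 151
2: -
3: -
4: 929 -> 114 -> 479 -> 309 -> 979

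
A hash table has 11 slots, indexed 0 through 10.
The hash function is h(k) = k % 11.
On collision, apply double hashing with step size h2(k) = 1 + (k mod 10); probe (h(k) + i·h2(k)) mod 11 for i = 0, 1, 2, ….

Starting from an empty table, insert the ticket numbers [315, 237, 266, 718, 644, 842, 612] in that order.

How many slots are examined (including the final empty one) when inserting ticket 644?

315: h=7 => slot 7
237: h=6 => slot 6
266: h=2 => slot 2
718: h=3 => slot 3
644: h=6, h2=5, probe 6,0 => slot 0
842: h=6, h2=3, probe 6,9 => slot 9
612: h=7, h2=3, probe 7,10 => slot 10
Table: [644, ∅, 266, 718, ∅, ∅, 237, 315, ∅, 842, 612]

2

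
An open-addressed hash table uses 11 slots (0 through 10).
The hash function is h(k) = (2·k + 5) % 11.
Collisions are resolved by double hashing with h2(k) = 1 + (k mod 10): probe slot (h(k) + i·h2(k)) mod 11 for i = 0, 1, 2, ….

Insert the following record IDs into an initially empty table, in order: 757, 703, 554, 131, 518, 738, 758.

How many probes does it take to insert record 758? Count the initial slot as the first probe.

4

Insert 757: h=1, slot 1 empty → index 1.
Insert 703: h=3, slot 3 empty → index 3.
Insert 554: h=2, slot 2 empty → index 2.
Insert 131: h=3, h2=2, slot 3 occupied → index 5.
Insert 518: h=7, slot 7 empty → index 7.
Insert 738: h=7, h2=9, slots 7,5,3,1 occupied → index 10.
Insert 758: h=3, h2=9, slots 3,1,10 occupied → index 8.
Table: [-, 757, 554, 703, -, 131, -, 518, 758, -, 738]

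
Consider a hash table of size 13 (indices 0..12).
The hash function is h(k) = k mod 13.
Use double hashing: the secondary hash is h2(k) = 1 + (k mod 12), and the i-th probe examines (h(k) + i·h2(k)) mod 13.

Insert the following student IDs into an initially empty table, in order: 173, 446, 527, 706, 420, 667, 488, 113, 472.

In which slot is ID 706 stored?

Insert 173: h=4, slot 4 empty → index 4.
Insert 446: h=4, h2=3, slot 4 occupied → index 7.
Insert 527: h=7, h2=12, slot 7 occupied → index 6.
Insert 706: h=4, h2=11, slot 4 occupied → index 2.
Insert 420: h=4, h2=1, slot 4 occupied → index 5.
Insert 667: h=4, h2=8, slot 4 occupied → index 12.
Insert 488: h=7, h2=9, slot 7 occupied → index 3.
Insert 113: h=9, slot 9 empty → index 9.
Insert 472: h=4, h2=5, slots 4,9 occupied → index 1.
Table: [-, 472, 706, 488, 173, 420, 527, 446, -, 113, -, -, 667]

2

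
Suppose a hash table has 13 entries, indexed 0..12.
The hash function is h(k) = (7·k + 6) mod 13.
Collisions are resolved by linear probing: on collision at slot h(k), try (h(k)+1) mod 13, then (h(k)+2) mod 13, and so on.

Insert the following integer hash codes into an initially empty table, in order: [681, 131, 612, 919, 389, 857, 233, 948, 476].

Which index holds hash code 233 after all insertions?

5

Insert 681: h=2, slot 2 empty => index 2.
Insert 131: h=0, slot 0 empty => index 0.
Insert 612: h=0, slot 0 occupied => index 1.
Insert 919: h=4, slot 4 empty => index 4.
Insert 389: h=12, slot 12 empty => index 12.
Insert 857: h=12, slots 12,0,1,2 occupied => index 3.
Insert 233: h=12, slots 12,0,1,2,3,4 occupied => index 5.
Insert 948: h=12, slots 12,0,1,2,3,4,5 occupied => index 6.
Insert 476: h=10, slot 10 empty => index 10.
Table: [131, 612, 681, 857, 919, 233, 948, ∅, ∅, ∅, 476, ∅, 389]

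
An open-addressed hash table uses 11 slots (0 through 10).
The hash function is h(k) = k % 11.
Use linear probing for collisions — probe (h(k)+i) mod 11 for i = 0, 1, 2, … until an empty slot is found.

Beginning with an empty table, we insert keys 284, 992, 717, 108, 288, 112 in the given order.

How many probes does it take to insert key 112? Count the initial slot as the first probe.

284: h=9 => slot 9
992: h=2 => slot 2
717: h=2, probe 2,3 => slot 3
108: h=9, probe 9,10 => slot 10
288: h=2, probe 2,3,4 => slot 4
112: h=2, probe 2,3,4,5 => slot 5
Table: [—, —, 992, 717, 288, 112, —, —, —, 284, 108]

4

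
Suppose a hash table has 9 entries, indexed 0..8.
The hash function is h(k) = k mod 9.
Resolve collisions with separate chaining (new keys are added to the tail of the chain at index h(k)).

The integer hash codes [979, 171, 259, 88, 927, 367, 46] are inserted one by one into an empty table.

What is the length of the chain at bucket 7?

979 → bucket 7
171 → bucket 0
259 → bucket 7 (collision)
88 → bucket 7 (collision)
927 → bucket 0 (collision)
367 → bucket 7 (collision)
46 → bucket 1
Final buckets:
0: 171 -> 927
1: 46
2: ∅
3: ∅
4: ∅
5: ∅
6: ∅
7: 979 -> 259 -> 88 -> 367
8: ∅

4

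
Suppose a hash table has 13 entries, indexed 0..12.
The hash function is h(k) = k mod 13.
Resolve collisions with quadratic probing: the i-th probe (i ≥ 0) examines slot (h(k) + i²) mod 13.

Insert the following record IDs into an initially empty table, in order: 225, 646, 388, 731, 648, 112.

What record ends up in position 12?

225 hashes to 4; slot 4 is free -> place at 4.
646 hashes to 9; slot 9 is free -> place at 9.
388 hashes to 11; slot 11 is free -> place at 11.
731 hashes to 3; slot 3 is free -> place at 3.
648 hashes to 11; 11 taken -> place at 12.
112 hashes to 8; slot 8 is free -> place at 8.
Table: [—, —, —, 731, 225, —, —, —, 112, 646, —, 388, 648]

648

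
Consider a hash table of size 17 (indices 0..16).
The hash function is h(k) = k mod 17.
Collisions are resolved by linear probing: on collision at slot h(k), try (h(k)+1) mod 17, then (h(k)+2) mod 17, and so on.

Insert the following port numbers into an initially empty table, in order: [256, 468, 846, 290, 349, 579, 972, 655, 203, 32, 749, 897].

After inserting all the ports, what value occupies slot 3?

256 hashes to 1; slot 1 is free => place at 1.
468 hashes to 9; slot 9 is free => place at 9.
846 hashes to 13; slot 13 is free => place at 13.
290 hashes to 1; 1 taken => place at 2.
349 hashes to 9; 9 taken => place at 10.
579 hashes to 1; 1,2 taken => place at 3.
972 hashes to 3; 3 taken => place at 4.
655 hashes to 9; 9,10 taken => place at 11.
203 hashes to 16; slot 16 is free => place at 16.
32 hashes to 15; slot 15 is free => place at 15.
749 hashes to 1; 1,2,3,4 taken => place at 5.
897 hashes to 13; 13 taken => place at 14.
Table: [_, 256, 290, 579, 972, 749, _, _, _, 468, 349, 655, _, 846, 897, 32, 203]

579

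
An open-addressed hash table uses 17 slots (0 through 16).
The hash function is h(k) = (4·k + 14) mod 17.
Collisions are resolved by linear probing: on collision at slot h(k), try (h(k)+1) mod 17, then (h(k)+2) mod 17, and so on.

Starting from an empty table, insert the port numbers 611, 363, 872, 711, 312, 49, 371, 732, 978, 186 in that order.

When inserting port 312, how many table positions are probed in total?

2

611: h=10 → slot 10
363: h=4 → slot 4
872: h=0 → slot 0
711: h=2 → slot 2
312: h=4, probe 4,5 → slot 5
49: h=6 → slot 6
371: h=2, probe 2,3 → slot 3
732: h=1 → slot 1
978: h=16 → slot 16
186: h=10, probe 10,11 → slot 11
Table: [872, 732, 711, 371, 363, 312, 49, ., ., ., 611, 186, ., ., ., ., 978]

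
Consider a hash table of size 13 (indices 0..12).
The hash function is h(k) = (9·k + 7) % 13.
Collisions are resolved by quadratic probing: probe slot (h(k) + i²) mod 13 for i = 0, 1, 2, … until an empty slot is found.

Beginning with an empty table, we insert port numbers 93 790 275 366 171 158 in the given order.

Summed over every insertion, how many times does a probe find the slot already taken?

Insert 93: h=12, slot 12 empty → index 12.
Insert 790: h=6, slot 6 empty → index 6.
Insert 275: h=12, slot 12 occupied → index 0.
Insert 366: h=12, slots 12,0 occupied → index 3.
Insert 171: h=12, slots 12,0,3 occupied → index 8.
Insert 158: h=12, slots 12,0,3,8 occupied → index 2.
Table: [275, -, 158, 366, -, -, 790, -, 171, -, -, -, 93]

10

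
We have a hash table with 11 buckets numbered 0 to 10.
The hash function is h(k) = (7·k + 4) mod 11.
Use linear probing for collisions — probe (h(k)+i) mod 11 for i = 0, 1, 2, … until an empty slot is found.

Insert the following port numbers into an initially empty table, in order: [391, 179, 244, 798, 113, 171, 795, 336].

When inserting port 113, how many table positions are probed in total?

3

Insert 391: h=2, slot 2 empty -> index 2.
Insert 179: h=3, slot 3 empty -> index 3.
Insert 244: h=7, slot 7 empty -> index 7.
Insert 798: h=2, slots 2,3 occupied -> index 4.
Insert 113: h=3, slots 3,4 occupied -> index 5.
Insert 171: h=2, slots 2,3,4,5 occupied -> index 6.
Insert 795: h=3, slots 3,4,5,6,7 occupied -> index 8.
Insert 336: h=2, slots 2,3,4,5,6,7,8 occupied -> index 9.
Table: [., ., 391, 179, 798, 113, 171, 244, 795, 336, .]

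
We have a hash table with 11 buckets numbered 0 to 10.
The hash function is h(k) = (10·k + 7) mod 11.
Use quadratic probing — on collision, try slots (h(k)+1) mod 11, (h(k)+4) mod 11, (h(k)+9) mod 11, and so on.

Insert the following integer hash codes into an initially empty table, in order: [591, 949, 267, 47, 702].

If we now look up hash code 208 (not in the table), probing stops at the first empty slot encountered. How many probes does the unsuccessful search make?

3

Insert 591: h=10, slot 10 empty -> index 10.
Insert 949: h=4, slot 4 empty -> index 4.
Insert 267: h=4, slot 4 occupied -> index 5.
Insert 47: h=4, slots 4,5 occupied -> index 8.
Insert 702: h=9, slot 9 empty -> index 9.
Table: [∅, ∅, ∅, ∅, 949, 267, ∅, ∅, 47, 702, 591]
Lookup 208: h=8, probe 8,9,1 → slot 1 empty, not found.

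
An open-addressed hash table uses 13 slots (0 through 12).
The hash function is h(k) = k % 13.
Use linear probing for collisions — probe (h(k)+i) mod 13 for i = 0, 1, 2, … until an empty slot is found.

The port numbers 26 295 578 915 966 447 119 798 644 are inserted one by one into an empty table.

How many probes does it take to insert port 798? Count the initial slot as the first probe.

Insert 26: h=0, slot 0 empty -> index 0.
Insert 295: h=9, slot 9 empty -> index 9.
Insert 578: h=6, slot 6 empty -> index 6.
Insert 915: h=5, slot 5 empty -> index 5.
Insert 966: h=4, slot 4 empty -> index 4.
Insert 447: h=5, slots 5,6 occupied -> index 7.
Insert 119: h=2, slot 2 empty -> index 2.
Insert 798: h=5, slots 5,6,7 occupied -> index 8.
Insert 644: h=7, slots 7,8,9 occupied -> index 10.
Table: [26, ., 119, ., 966, 915, 578, 447, 798, 295, 644, ., .]

4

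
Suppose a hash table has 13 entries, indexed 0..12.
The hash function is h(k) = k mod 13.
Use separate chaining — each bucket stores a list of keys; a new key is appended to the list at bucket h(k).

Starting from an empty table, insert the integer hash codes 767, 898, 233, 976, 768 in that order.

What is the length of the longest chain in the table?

767 → bucket 0
898 → bucket 1
233 → bucket 12
976 → bucket 1 (collision)
768 → bucket 1 (collision)
Final buckets:
0: 767
1: 898 -> 976 -> 768
2: .
3: .
4: .
5: .
6: .
7: .
8: .
9: .
10: .
11: .
12: 233

3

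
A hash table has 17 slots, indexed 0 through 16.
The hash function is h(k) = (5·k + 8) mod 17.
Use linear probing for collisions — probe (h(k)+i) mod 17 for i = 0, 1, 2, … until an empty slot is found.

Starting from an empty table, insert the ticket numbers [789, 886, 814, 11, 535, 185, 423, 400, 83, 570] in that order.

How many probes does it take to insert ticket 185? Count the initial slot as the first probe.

2

789: h=9 → slot 9
886: h=1 → slot 1
814: h=15 → slot 15
11: h=12 → slot 12
535: h=14 → slot 14
185: h=15, probe 15,16 → slot 16
423: h=15, probe 15,16,0 → slot 0
400: h=2 → slot 2
83: h=15, probe 15,16,0,1,2,3 → slot 3
570: h=2, probe 2,3,4 → slot 4
Table: [423, 886, 400, 83, 570, —, —, —, —, 789, —, —, 11, —, 535, 814, 185]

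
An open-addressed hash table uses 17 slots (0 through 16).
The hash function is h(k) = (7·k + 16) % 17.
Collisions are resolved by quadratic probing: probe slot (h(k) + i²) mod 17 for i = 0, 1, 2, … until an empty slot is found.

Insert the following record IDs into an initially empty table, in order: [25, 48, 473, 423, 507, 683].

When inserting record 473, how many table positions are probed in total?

2

25: h=4 -> slot 4
48: h=12 -> slot 12
473: h=12, probe 12,13 -> slot 13
423: h=2 -> slot 2
507: h=12, probe 12,13,16 -> slot 16
683: h=3 -> slot 3
Table: [∅, ∅, 423, 683, 25, ∅, ∅, ∅, ∅, ∅, ∅, ∅, 48, 473, ∅, ∅, 507]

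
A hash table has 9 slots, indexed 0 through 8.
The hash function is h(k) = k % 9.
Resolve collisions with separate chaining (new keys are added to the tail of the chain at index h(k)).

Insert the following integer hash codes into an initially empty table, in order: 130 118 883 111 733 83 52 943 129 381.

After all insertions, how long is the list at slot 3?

130 -> bucket 4
118 -> bucket 1
883 -> bucket 1 (collision)
111 -> bucket 3
733 -> bucket 4 (collision)
83 -> bucket 2
52 -> bucket 7
943 -> bucket 7 (collision)
129 -> bucket 3 (collision)
381 -> bucket 3 (collision)
Final buckets:
0: ∅
1: 118 -> 883
2: 83
3: 111 -> 129 -> 381
4: 130 -> 733
5: ∅
6: ∅
7: 52 -> 943
8: ∅

3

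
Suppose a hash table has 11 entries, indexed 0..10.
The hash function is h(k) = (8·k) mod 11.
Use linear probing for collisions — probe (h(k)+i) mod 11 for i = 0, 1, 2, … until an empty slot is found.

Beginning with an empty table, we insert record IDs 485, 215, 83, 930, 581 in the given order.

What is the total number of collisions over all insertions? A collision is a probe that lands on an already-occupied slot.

4

485 hashes to 8; slot 8 is free -> place at 8.
215 hashes to 4; slot 4 is free -> place at 4.
83 hashes to 4; 4 taken -> place at 5.
930 hashes to 4; 4,5 taken -> place at 6.
581 hashes to 6; 6 taken -> place at 7.
Table: [∅, ∅, ∅, ∅, 215, 83, 930, 581, 485, ∅, ∅]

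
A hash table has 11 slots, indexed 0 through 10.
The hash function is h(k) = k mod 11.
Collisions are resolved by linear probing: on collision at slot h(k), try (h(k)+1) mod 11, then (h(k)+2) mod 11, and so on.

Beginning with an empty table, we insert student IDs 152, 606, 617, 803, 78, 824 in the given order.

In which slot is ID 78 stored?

Insert 152: h=9, slot 9 empty -> index 9.
Insert 606: h=1, slot 1 empty -> index 1.
Insert 617: h=1, slot 1 occupied -> index 2.
Insert 803: h=0, slot 0 empty -> index 0.
Insert 78: h=1, slots 1,2 occupied -> index 3.
Insert 824: h=10, slot 10 empty -> index 10.
Table: [803, 606, 617, 78, -, -, -, -, -, 152, 824]

3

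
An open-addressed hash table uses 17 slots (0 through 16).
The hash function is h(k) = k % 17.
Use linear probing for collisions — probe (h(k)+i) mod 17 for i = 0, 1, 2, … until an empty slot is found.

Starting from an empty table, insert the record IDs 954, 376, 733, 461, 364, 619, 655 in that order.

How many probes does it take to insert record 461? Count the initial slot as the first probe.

Insert 954: h=2, slot 2 empty -> index 2.
Insert 376: h=2, slot 2 occupied -> index 3.
Insert 733: h=2, slots 2,3 occupied -> index 4.
Insert 461: h=2, slots 2,3,4 occupied -> index 5.
Insert 364: h=7, slot 7 empty -> index 7.
Insert 619: h=7, slot 7 occupied -> index 8.
Insert 655: h=9, slot 9 empty -> index 9.
Table: [∅, ∅, 954, 376, 733, 461, ∅, 364, 619, 655, ∅, ∅, ∅, ∅, ∅, ∅, ∅]

4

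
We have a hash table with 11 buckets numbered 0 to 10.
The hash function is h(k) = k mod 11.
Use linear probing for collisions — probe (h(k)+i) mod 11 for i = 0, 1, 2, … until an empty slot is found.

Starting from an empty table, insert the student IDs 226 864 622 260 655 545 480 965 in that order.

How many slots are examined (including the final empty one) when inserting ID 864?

226 hashes to 6; slot 6 is free → place at 6.
864 hashes to 6; 6 taken → place at 7.
622 hashes to 6; 6,7 taken → place at 8.
260 hashes to 7; 7,8 taken → place at 9.
655 hashes to 6; 6,7,8,9 taken → place at 10.
545 hashes to 6; 6,7,8,9,10 taken → place at 0.
480 hashes to 7; 7,8,9,10,0 taken → place at 1.
965 hashes to 8; 8,9,10,0,1 taken → place at 2.
Table: [545, 480, 965, —, —, —, 226, 864, 622, 260, 655]

2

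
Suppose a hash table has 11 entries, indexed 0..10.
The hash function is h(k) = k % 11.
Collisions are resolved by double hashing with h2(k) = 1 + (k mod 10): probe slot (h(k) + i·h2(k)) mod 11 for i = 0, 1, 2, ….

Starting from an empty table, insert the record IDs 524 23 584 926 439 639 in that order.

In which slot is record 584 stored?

Insert 524: h=7, slot 7 empty → index 7.
Insert 23: h=1, slot 1 empty → index 1.
Insert 584: h=1, h2=5, slot 1 occupied → index 6.
Insert 926: h=2, slot 2 empty → index 2.
Insert 439: h=10, slot 10 empty → index 10.
Insert 639: h=1, h2=10, slot 1 occupied → index 0.
Table: [639, 23, 926, _, _, _, 584, 524, _, _, 439]

6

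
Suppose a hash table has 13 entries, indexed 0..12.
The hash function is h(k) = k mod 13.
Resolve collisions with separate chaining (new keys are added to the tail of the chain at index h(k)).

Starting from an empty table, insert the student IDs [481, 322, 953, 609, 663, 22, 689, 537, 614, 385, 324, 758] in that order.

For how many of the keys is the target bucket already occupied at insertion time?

481 → bucket 0
322 → bucket 10
953 → bucket 4
609 → bucket 11
663 → bucket 0 (collision)
22 → bucket 9
689 → bucket 0 (collision)
537 → bucket 4 (collision)
614 → bucket 3
385 → bucket 8
324 → bucket 12
758 → bucket 4 (collision)
Final buckets:
0: 481 -> 663 -> 689
1: _
2: _
3: 614
4: 953 -> 537 -> 758
5: _
6: _
7: _
8: 385
9: 22
10: 322
11: 609
12: 324

4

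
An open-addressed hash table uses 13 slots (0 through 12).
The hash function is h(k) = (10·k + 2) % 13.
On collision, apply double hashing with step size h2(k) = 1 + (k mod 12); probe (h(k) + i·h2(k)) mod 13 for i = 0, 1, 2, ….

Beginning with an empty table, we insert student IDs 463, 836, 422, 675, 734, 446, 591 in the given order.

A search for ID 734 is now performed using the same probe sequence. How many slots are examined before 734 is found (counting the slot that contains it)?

2

463: h=4 → slot 4
836: h=3 → slot 3
422: h=10 → slot 10
675: h=5 → slot 5
734: h=10, h2=3, probe 10,0 → slot 0
446: h=3, h2=3, probe 3,6 → slot 6
591: h=10, h2=4, probe 10,1 → slot 1
Table: [734, 591, —, 836, 463, 675, 446, —, —, —, 422, —, —]
Lookup 734: h=10, h2=3, probe 10,0 → found at 0.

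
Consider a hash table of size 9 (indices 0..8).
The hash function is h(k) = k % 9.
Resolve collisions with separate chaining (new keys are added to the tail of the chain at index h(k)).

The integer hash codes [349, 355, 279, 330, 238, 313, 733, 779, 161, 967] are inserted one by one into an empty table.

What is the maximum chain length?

Insert 349: h=7, bucket 7 empty → new chain.
Insert 355: h=4, bucket 4 empty → new chain.
Insert 279: h=0, bucket 0 empty → new chain.
Insert 330: h=6, bucket 6 empty → new chain.
Insert 238: h=4, bucket 4 nonempty → append to chain.
Insert 313: h=7, bucket 7 nonempty → append to chain.
Insert 733: h=4, bucket 4 nonempty → append to chain.
Insert 779: h=5, bucket 5 empty → new chain.
Insert 161: h=8, bucket 8 empty → new chain.
Insert 967: h=4, bucket 4 nonempty → append to chain.
Final buckets:
0: 279
1: .
2: .
3: .
4: 355 -> 238 -> 733 -> 967
5: 779
6: 330
7: 349 -> 313
8: 161

4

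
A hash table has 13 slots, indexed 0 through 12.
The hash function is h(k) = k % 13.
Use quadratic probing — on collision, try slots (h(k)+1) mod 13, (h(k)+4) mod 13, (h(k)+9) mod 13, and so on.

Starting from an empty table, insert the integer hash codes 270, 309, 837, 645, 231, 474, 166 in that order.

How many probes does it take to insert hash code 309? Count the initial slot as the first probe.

Insert 270: h=10, slot 10 empty => index 10.
Insert 309: h=10, slot 10 occupied => index 11.
Insert 837: h=5, slot 5 empty => index 5.
Insert 645: h=8, slot 8 empty => index 8.
Insert 231: h=10, slots 10,11 occupied => index 1.
Insert 474: h=6, slot 6 empty => index 6.
Insert 166: h=10, slots 10,11,1,6 occupied => index 0.
Table: [166, 231, —, —, —, 837, 474, —, 645, —, 270, 309, —]

2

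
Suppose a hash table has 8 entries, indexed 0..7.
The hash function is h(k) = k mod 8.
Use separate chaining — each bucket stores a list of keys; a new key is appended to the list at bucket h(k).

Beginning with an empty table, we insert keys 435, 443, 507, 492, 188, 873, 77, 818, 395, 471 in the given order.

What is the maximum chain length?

Insert 435: h=3, bucket 3 empty → new chain.
Insert 443: h=3, bucket 3 nonempty → append to chain.
Insert 507: h=3, bucket 3 nonempty → append to chain.
Insert 492: h=4, bucket 4 empty → new chain.
Insert 188: h=4, bucket 4 nonempty → append to chain.
Insert 873: h=1, bucket 1 empty → new chain.
Insert 77: h=5, bucket 5 empty → new chain.
Insert 818: h=2, bucket 2 empty → new chain.
Insert 395: h=3, bucket 3 nonempty → append to chain.
Insert 471: h=7, bucket 7 empty → new chain.
Final buckets:
0: —
1: 873
2: 818
3: 435 -> 443 -> 507 -> 395
4: 492 -> 188
5: 77
6: —
7: 471

4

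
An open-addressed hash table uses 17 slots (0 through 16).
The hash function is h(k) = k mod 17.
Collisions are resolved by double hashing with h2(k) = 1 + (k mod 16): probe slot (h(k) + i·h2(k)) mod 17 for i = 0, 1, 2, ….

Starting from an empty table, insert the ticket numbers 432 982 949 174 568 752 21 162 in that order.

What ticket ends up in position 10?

21

432 hashes to 7; slot 7 is free => place at 7.
982 hashes to 13; slot 13 is free => place at 13.
949 hashes to 14; slot 14 is free => place at 14.
174 hashes to 4; slot 4 is free => place at 4.
568 hashes to 7, h2=9; 7 taken => place at 16.
752 hashes to 4, h2=1; 4 taken => place at 5.
21 hashes to 4, h2=6; 4 taken => place at 10.
162 hashes to 9; slot 9 is free => place at 9.
Table: [-, -, -, -, 174, 752, -, 432, -, 162, 21, -, -, 982, 949, -, 568]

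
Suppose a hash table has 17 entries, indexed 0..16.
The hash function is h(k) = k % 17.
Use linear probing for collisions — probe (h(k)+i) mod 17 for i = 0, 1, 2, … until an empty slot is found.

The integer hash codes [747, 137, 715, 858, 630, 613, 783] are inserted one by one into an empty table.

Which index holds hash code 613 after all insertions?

Insert 747: h=16, slot 16 empty -> index 16.
Insert 137: h=1, slot 1 empty -> index 1.
Insert 715: h=1, slot 1 occupied -> index 2.
Insert 858: h=8, slot 8 empty -> index 8.
Insert 630: h=1, slots 1,2 occupied -> index 3.
Insert 613: h=1, slots 1,2,3 occupied -> index 4.
Insert 783: h=1, slots 1,2,3,4 occupied -> index 5.
Table: [_, 137, 715, 630, 613, 783, _, _, 858, _, _, _, _, _, _, _, 747]

4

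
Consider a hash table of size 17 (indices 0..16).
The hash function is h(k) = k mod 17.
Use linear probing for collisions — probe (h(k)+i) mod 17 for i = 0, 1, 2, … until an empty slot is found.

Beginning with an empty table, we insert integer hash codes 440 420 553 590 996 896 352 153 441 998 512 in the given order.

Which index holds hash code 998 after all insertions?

2

440: h=15 => slot 15
420: h=12 => slot 12
553: h=9 => slot 9
590: h=12, probe 12,13 => slot 13
996: h=10 => slot 10
896: h=12, probe 12,13,14 => slot 14
352: h=12, probe 12,13,14,15,16 => slot 16
153: h=0 => slot 0
441: h=16, probe 16,0,1 => slot 1
998: h=12, probe 12,13,14,15,16,0,1,2 => slot 2
512: h=2, probe 2,3 => slot 3
Table: [153, 441, 998, 512, ∅, ∅, ∅, ∅, ∅, 553, 996, ∅, 420, 590, 896, 440, 352]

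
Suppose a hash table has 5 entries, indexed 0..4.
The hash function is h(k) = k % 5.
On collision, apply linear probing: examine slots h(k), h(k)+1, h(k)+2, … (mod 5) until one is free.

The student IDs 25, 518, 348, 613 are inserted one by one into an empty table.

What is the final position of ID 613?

25: h=0 → slot 0
518: h=3 → slot 3
348: h=3, probe 3,4 → slot 4
613: h=3, probe 3,4,0,1 → slot 1
Table: [25, 613, _, 518, 348]

1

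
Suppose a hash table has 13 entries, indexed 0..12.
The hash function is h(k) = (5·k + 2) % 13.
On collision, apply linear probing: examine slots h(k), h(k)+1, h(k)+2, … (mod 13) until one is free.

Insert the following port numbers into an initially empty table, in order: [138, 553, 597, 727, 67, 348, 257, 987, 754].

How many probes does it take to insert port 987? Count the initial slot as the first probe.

8

Insert 138: h=3, slot 3 empty -> index 3.
Insert 553: h=11, slot 11 empty -> index 11.
Insert 597: h=10, slot 10 empty -> index 10.
Insert 727: h=10, slots 10,11 occupied -> index 12.
Insert 67: h=12, slot 12 occupied -> index 0.
Insert 348: h=0, slot 0 occupied -> index 1.
Insert 257: h=0, slots 0,1 occupied -> index 2.
Insert 987: h=10, slots 10,11,12,0,1,2,3 occupied -> index 4.
Insert 754: h=2, slots 2,3,4 occupied -> index 5.
Table: [67, 348, 257, 138, 987, 754, ., ., ., ., 597, 553, 727]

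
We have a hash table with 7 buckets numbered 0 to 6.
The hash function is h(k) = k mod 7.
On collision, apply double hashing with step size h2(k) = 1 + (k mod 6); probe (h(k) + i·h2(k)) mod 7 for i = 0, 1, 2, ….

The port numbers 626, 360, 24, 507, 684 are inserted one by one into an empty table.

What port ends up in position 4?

360

626: h=3 → slot 3
360: h=3, h2=1, probe 3,4 → slot 4
24: h=3, h2=1, probe 3,4,5 → slot 5
507: h=3, h2=4, probe 3,0 → slot 0
684: h=5, h2=1, probe 5,6 → slot 6
Table: [507, -, -, 626, 360, 24, 684]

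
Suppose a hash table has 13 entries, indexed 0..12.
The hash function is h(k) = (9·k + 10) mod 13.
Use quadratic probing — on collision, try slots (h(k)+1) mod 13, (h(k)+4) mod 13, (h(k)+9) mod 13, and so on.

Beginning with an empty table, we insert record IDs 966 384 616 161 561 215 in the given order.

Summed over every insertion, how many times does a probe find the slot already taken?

2

966 hashes to 7; slot 7 is free => place at 7.
384 hashes to 8; slot 8 is free => place at 8.
616 hashes to 3; slot 3 is free => place at 3.
161 hashes to 3; 3 taken => place at 4.
561 hashes to 2; slot 2 is free => place at 2.
215 hashes to 8; 8 taken => place at 9.
Table: [—, —, 561, 616, 161, —, —, 966, 384, 215, —, —, —]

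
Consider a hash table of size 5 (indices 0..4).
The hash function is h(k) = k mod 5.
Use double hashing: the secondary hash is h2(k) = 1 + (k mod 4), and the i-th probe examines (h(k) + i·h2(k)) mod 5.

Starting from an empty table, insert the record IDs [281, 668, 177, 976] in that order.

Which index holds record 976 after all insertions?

4

Insert 281: h=1, slot 1 empty → index 1.
Insert 668: h=3, slot 3 empty → index 3.
Insert 177: h=2, slot 2 empty → index 2.
Insert 976: h=1, h2=1, slots 1,2,3 occupied → index 4.
Table: [-, 281, 177, 668, 976]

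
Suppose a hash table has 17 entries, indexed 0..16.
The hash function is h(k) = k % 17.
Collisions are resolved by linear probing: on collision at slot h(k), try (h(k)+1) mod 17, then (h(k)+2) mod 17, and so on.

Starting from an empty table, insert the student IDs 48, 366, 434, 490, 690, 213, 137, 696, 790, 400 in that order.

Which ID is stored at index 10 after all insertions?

434

Insert 48: h=14, slot 14 empty => index 14.
Insert 366: h=9, slot 9 empty => index 9.
Insert 434: h=9, slot 9 occupied => index 10.
Insert 490: h=14, slot 14 occupied => index 15.
Insert 690: h=10, slot 10 occupied => index 11.
Insert 213: h=9, slots 9,10,11 occupied => index 12.
Insert 137: h=1, slot 1 empty => index 1.
Insert 696: h=16, slot 16 empty => index 16.
Insert 790: h=8, slot 8 empty => index 8.
Insert 400: h=9, slots 9,10,11,12 occupied => index 13.
Table: [-, 137, -, -, -, -, -, -, 790, 366, 434, 690, 213, 400, 48, 490, 696]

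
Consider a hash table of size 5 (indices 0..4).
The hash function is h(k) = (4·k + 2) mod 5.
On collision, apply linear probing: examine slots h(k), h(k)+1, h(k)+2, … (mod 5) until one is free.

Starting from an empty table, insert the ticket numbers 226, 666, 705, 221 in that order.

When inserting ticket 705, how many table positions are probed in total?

2

Insert 226: h=1, slot 1 empty -> index 1.
Insert 666: h=1, slot 1 occupied -> index 2.
Insert 705: h=2, slot 2 occupied -> index 3.
Insert 221: h=1, slots 1,2,3 occupied -> index 4.
Table: [-, 226, 666, 705, 221]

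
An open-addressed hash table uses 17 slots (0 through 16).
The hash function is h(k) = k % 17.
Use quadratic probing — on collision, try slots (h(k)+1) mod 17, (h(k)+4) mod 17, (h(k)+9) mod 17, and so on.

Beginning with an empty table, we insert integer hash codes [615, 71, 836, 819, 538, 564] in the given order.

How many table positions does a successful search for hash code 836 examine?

3

Insert 615: h=3, slot 3 empty → index 3.
Insert 71: h=3, slot 3 occupied → index 4.
Insert 836: h=3, slots 3,4 occupied → index 7.
Insert 819: h=3, slots 3,4,7 occupied → index 12.
Insert 538: h=11, slot 11 empty → index 11.
Insert 564: h=3, slots 3,4,7,12 occupied → index 2.
Table: [-, -, 564, 615, 71, -, -, 836, -, -, -, 538, 819, -, -, -, -]
Lookup 836: h=3, probe 3,4,7 → found at 7.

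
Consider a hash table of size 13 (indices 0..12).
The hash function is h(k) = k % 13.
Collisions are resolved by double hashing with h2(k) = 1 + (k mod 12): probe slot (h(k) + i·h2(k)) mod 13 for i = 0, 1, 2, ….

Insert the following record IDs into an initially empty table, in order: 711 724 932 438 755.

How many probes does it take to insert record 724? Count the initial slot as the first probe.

2

Insert 711: h=9, slot 9 empty -> index 9.
Insert 724: h=9, h2=5, slot 9 occupied -> index 1.
Insert 932: h=9, h2=9, slot 9 occupied -> index 5.
Insert 438: h=9, h2=7, slot 9 occupied -> index 3.
Insert 755: h=1, h2=12, slot 1 occupied -> index 0.
Table: [755, 724, -, 438, -, 932, -, -, -, 711, -, -, -]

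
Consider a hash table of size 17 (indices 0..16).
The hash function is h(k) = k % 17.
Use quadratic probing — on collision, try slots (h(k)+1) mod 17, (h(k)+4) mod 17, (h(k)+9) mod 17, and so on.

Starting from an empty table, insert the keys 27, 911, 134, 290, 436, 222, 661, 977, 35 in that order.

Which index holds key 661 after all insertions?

16

27: h=10 -> slot 10
911: h=10, probe 10,11 -> slot 11
134: h=15 -> slot 15
290: h=1 -> slot 1
436: h=11, probe 11,12 -> slot 12
222: h=1, probe 1,2 -> slot 2
661: h=15, probe 15,16 -> slot 16
977: h=8 -> slot 8
35: h=1, probe 1,2,5 -> slot 5
Table: [-, 290, 222, -, -, 35, -, -, 977, -, 27, 911, 436, -, -, 134, 661]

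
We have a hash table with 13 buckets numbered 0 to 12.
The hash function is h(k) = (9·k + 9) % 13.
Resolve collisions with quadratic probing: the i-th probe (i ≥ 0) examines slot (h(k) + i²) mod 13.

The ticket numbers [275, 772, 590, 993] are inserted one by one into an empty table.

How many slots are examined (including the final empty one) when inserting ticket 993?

275: h=1 → slot 1
772: h=2 → slot 2
590: h=2, probe 2,3 → slot 3
993: h=2, probe 2,3,6 → slot 6
Table: [—, 275, 772, 590, —, —, 993, —, —, —, —, —, —]

3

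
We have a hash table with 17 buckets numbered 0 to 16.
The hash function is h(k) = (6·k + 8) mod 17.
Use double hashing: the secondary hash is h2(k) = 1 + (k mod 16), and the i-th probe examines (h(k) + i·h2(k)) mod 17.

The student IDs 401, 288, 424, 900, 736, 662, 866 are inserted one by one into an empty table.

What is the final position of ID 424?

401 hashes to 0; slot 0 is free -> place at 0.
288 hashes to 2; slot 2 is free -> place at 2.
424 hashes to 2, h2=9; 2 taken -> place at 11.
900 hashes to 2, h2=5; 2 taken -> place at 7.
736 hashes to 4; slot 4 is free -> place at 4.
662 hashes to 2, h2=7; 2 taken -> place at 9.
866 hashes to 2, h2=3; 2 taken -> place at 5.
Table: [401, —, 288, —, 736, 866, —, 900, —, 662, —, 424, —, —, —, —, —]

11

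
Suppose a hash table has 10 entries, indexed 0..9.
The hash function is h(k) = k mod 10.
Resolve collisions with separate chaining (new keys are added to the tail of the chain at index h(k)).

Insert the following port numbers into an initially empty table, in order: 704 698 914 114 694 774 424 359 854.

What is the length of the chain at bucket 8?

704 → bucket 4
698 → bucket 8
914 → bucket 4 (collision)
114 → bucket 4 (collision)
694 → bucket 4 (collision)
774 → bucket 4 (collision)
424 → bucket 4 (collision)
359 → bucket 9
854 → bucket 4 (collision)
Final buckets:
0: _
1: _
2: _
3: _
4: 704 -> 914 -> 114 -> 694 -> 774 -> 424 -> 854
5: _
6: _
7: _
8: 698
9: 359

1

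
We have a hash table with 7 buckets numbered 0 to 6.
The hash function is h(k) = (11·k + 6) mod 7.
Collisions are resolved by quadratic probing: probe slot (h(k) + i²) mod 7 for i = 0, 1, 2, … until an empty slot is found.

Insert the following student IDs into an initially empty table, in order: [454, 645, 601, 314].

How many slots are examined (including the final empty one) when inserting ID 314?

4

454: h=2 -> slot 2
645: h=3 -> slot 3
601: h=2, probe 2,3,6 -> slot 6
314: h=2, probe 2,3,6,4 -> slot 4
Table: [—, —, 454, 645, 314, —, 601]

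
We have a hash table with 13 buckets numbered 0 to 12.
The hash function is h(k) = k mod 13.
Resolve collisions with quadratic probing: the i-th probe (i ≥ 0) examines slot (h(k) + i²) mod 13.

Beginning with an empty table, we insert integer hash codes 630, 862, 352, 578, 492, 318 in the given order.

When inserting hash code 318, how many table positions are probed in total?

Insert 630: h=6, slot 6 empty → index 6.
Insert 862: h=4, slot 4 empty → index 4.
Insert 352: h=1, slot 1 empty → index 1.
Insert 578: h=6, slot 6 occupied → index 7.
Insert 492: h=11, slot 11 empty → index 11.
Insert 318: h=6, slots 6,7 occupied → index 10.
Table: [_, 352, _, _, 862, _, 630, 578, _, _, 318, 492, _]

3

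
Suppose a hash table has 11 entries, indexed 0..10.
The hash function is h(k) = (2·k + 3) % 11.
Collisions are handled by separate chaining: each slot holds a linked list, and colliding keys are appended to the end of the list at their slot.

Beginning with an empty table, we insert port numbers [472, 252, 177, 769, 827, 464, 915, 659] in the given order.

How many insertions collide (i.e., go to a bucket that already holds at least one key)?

5

472 → bucket 1
252 → bucket 1 (collision)
177 → bucket 5
769 → bucket 1 (collision)
827 → bucket 7
464 → bucket 7 (collision)
915 → bucket 7 (collision)
659 → bucket 1 (collision)
Final buckets:
0: -
1: 472 -> 252 -> 769 -> 659
2: -
3: -
4: -
5: 177
6: -
7: 827 -> 464 -> 915
8: -
9: -
10: -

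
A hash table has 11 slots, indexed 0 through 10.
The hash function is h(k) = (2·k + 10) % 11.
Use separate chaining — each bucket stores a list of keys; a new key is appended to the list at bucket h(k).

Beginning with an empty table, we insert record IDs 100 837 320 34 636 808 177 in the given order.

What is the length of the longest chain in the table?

100 -> bucket 1
837 -> bucket 1 (collision)
320 -> bucket 1 (collision)
34 -> bucket 1 (collision)
636 -> bucket 6
808 -> bucket 9
177 -> bucket 1 (collision)
Final buckets:
0: _
1: 100 -> 837 -> 320 -> 34 -> 177
2: _
3: _
4: _
5: _
6: 636
7: _
8: _
9: 808
10: _

5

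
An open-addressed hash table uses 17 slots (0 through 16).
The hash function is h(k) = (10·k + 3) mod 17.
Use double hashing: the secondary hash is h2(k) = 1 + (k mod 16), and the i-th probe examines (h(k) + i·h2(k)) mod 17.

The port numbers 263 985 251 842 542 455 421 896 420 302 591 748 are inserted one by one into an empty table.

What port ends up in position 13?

591

Insert 263: h=15, slot 15 empty → index 15.
Insert 985: h=10, slot 10 empty → index 10.
Insert 251: h=14, slot 14 empty → index 14.
Insert 842: h=8, slot 8 empty → index 8.
Insert 542: h=0, slot 0 empty → index 0.
Insert 455: h=14, h2=8, slot 14 occupied → index 5.
Insert 421: h=14, h2=6, slot 14 occupied → index 3.
Insert 896: h=4, slot 4 empty → index 4.
Insert 420: h=4, h2=5, slot 4 occupied → index 9.
Insert 302: h=14, h2=15, slot 14 occupied → index 12.
Insert 591: h=14, h2=16, slot 14 occupied → index 13.
Insert 748: h=3, h2=13, slot 3 occupied → index 16.
Table: [542, _, _, 421, 896, 455, _, _, 842, 420, 985, _, 302, 591, 251, 263, 748]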